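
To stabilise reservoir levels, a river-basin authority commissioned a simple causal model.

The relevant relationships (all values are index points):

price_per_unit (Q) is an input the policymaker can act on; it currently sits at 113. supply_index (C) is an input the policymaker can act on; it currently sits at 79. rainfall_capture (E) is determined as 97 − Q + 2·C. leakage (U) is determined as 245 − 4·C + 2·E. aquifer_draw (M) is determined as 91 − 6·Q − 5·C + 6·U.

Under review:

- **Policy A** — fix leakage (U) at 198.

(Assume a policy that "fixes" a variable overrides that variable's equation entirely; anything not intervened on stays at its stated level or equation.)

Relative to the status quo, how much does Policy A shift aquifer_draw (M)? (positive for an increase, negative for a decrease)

-90

Baseline:
  Q = 113
  C = 79
  E = 97 − 113 + 2·79 = 142
  U = 245 − 4·79 + 2·142 = 213
  M = 91 − 6·113 − 5·79 + 6·213 = 296
Policy A (U := 198):
  Q = 113
  C = 79
  E = 97 − 113 + 2·79 = 142
  U = 198
  M = 91 − 6·113 − 5·79 + 6·198 = 206
Change in M: 206 − 296 = -90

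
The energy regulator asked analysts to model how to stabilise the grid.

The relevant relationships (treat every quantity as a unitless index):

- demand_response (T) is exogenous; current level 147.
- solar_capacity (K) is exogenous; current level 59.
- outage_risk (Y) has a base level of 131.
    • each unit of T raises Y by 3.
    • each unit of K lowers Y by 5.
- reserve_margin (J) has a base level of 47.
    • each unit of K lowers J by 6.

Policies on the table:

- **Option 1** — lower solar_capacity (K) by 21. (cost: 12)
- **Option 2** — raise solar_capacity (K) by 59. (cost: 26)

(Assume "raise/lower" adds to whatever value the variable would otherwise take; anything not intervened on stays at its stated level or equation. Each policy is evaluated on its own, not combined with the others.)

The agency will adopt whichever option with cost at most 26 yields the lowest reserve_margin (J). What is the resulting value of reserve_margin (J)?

-661

Option 1 (K − 21):
  K = 59 − 21 = 38
  J = 47 − 6·38 = -181
Option 2 (K + 59):
  K = 59 + 59 = 118
  J = 47 − 6·118 = -661
Comparing — Option 1: J=-181, Option 2: J=-661. Lowest is -661 (Option 2).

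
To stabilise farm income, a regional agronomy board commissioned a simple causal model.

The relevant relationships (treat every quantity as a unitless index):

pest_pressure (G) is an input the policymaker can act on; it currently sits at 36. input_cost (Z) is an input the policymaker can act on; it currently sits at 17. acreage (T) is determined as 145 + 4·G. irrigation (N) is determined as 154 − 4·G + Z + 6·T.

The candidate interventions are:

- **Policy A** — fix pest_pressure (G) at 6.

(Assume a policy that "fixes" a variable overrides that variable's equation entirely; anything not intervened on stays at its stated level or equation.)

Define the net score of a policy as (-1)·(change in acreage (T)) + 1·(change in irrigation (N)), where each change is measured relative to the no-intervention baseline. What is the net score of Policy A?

-480

Baseline:
  G = 36
  Z = 17
  T = 145 + 4·36 = 289
  N = 154 − 4·36 + 17 + 6·289 = 1761
Policy A (G := 6):
  G = 6
  Z = 17
  T = 145 + 4·6 = 169
  N = 154 − 4·6 + 17 + 6·169 = 1161
ΔT = 169 − 289 = -120; ΔN = 1161 − 1761 = -600
Score = (-1)·(-120) + 1·(-600) = -480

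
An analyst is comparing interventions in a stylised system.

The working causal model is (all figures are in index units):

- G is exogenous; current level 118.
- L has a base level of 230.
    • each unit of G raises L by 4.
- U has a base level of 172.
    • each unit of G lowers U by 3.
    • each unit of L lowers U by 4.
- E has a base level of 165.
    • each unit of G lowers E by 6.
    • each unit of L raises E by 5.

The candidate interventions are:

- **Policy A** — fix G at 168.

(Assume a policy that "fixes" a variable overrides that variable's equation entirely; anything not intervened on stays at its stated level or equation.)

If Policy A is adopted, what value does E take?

3667

Policy A (G := 168):
  G = 168
  L = 230 + 4·168 = 902
  E = 165 − 6·168 + 5·902 = 3667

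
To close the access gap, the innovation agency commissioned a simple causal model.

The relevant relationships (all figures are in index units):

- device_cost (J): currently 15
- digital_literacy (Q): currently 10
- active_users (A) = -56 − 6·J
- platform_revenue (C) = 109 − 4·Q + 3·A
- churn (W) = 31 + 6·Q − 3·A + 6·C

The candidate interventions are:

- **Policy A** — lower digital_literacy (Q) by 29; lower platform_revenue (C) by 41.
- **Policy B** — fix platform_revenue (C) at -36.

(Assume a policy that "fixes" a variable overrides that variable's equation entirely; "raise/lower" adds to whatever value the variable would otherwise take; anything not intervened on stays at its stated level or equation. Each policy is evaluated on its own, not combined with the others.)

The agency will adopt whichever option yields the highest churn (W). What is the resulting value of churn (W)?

313

Policy A (Q − 29, C − 41):
  J = 15
  Q = 10 − 29 = -19
  A = -56 − 6·15 = -146
  C = 109 − 4·(-19) + 3·(-146) (−41 from intervention) = -294
  W = 31 + 6·(-19) − 3·(-146) + 6·(-294) = -1409
Policy B (C := -36):
  J = 15
  Q = 10
  A = -56 − 6·15 = -146
  C = -36
  W = 31 + 6·10 − 3·(-146) + 6·(-36) = 313
Comparing — Policy A: W=-1409, Policy B: W=313. Highest is 313 (Policy B).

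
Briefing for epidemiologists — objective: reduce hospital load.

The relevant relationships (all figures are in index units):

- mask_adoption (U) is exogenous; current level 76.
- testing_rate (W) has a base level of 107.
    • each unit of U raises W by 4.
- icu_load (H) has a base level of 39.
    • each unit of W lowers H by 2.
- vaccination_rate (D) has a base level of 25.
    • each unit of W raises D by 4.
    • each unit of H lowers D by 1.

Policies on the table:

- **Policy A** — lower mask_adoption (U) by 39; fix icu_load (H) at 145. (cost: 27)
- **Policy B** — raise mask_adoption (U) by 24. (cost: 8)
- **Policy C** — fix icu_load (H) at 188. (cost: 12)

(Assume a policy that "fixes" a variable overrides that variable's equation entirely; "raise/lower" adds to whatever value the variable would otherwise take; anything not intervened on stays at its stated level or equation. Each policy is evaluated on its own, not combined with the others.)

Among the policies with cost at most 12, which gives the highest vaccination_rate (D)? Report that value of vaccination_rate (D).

Policy B (U + 24):
  U = 76 + 24 = 100
  W = 107 + 4·100 = 507
  H = 39 − 2·507 = -975
  D = 25 + 4·507 − (-975) = 3028
Policy C (H := 188):
  U = 76
  W = 107 + 4·76 = 411
  H = 188
  D = 25 + 4·411 − 188 = 1481
Comparing — Policy B: D=3028, Policy C: D=1481. Highest is 3028 (Policy B).

3028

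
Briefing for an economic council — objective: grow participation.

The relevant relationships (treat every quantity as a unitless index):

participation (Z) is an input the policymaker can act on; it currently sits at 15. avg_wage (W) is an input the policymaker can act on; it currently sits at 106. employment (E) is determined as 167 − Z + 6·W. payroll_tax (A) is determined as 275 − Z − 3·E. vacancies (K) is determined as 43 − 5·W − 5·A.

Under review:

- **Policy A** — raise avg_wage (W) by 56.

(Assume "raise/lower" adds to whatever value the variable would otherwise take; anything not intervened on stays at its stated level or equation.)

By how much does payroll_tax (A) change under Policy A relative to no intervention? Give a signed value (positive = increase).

Baseline:
  Z = 15
  W = 106
  E = 167 − 15 + 6·106 = 788
  A = 275 − 15 − 3·788 = -2104
Policy A (W + 56):
  Z = 15
  W = 106 + 56 = 162
  E = 167 − 15 + 6·162 = 1124
  A = 275 − 15 − 3·1124 = -3112
Change in A: -3112 − (-2104) = -1008

-1008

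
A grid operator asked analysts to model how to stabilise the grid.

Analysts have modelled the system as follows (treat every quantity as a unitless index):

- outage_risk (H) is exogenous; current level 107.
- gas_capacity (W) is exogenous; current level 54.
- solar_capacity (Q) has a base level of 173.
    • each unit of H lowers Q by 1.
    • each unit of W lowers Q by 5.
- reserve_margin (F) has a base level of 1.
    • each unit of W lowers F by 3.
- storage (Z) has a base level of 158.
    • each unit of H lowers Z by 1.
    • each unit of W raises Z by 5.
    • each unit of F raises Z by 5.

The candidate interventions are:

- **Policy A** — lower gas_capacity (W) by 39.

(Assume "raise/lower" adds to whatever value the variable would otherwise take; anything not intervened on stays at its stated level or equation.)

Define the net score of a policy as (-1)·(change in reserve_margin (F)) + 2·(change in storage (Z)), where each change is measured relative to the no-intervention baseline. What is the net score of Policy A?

663

Baseline:
  H = 107
  W = 54
  F = 1 − 3·54 = -161
  Z = 158 − 107 + 5·54 + 5·(-161) = -484
Policy A (W − 39):
  H = 107
  W = 54 − 39 = 15
  F = 1 − 3·15 = -44
  Z = 158 − 107 + 5·15 + 5·(-44) = -94
ΔF = -44 − (-161) = 117; ΔZ = -94 − (-484) = 390
Score = (-1)·117 + 2·390 = 663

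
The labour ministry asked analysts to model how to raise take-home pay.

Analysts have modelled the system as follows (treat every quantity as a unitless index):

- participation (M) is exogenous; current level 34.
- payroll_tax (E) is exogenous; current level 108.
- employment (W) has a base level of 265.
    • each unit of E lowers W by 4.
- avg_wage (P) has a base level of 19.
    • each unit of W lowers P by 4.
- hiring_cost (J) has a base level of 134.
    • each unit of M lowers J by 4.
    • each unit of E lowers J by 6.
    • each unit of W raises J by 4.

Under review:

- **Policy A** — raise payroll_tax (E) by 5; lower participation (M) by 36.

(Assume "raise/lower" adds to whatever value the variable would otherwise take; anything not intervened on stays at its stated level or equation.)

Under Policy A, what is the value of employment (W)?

Policy A (E + 5, M − 36):
  E = 108 + 5 = 113
  W = 265 − 4·113 = -187

-187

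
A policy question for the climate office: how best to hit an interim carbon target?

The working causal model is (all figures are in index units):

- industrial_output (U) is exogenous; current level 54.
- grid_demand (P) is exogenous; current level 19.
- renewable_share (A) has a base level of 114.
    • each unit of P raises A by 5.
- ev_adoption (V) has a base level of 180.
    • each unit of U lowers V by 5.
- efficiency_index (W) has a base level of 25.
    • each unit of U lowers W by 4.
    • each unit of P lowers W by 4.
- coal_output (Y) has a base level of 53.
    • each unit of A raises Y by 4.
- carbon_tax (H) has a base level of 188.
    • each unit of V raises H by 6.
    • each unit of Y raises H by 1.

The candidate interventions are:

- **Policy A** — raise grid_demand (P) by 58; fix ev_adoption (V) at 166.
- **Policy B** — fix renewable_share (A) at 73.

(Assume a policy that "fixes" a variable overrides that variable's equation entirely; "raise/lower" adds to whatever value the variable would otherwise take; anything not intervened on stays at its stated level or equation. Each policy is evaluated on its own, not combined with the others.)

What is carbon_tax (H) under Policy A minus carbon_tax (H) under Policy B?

Policy A (P + 58, V := 166):
  U = 54
  P = 19 + 58 = 77
  A = 114 + 5·77 = 499
  V = 166
  Y = 53 + 4·499 = 2049
  H = 188 + 6·166 + 2049 = 3233
Policy B (A := 73):
  U = 54
  P = 19
  A = 73
  V = 180 − 5·54 = -90
  Y = 53 + 4·73 = 345
  H = 188 + 6·(-90) + 345 = -7
H: 3233 − (-7) = 3240

3240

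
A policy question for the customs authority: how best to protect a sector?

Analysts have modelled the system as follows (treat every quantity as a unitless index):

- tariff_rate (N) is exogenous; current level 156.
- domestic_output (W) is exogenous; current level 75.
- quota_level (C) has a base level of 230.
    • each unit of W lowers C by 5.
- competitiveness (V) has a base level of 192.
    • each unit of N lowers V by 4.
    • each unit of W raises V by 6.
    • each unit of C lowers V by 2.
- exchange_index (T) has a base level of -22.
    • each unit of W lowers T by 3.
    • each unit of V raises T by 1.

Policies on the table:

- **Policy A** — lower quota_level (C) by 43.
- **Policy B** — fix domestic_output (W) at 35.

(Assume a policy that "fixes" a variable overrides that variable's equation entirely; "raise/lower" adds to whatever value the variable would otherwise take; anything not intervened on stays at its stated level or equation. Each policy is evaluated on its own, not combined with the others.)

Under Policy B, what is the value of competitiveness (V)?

-332

Policy B (W := 35):
  N = 156
  W = 35
  C = 230 − 5·35 = 55
  V = 192 − 4·156 + 6·35 − 2·55 = -332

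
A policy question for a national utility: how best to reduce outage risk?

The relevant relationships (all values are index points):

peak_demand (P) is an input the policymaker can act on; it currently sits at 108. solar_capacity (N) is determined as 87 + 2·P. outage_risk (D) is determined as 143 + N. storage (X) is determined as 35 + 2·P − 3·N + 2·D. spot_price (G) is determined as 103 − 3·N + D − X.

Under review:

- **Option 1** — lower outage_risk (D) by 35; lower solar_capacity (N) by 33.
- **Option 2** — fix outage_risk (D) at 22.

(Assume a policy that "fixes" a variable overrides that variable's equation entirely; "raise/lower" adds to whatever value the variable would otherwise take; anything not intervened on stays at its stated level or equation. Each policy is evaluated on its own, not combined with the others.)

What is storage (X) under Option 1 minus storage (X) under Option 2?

811

Option 1 (D − 35, N − 33):
  P = 108
  N = 87 + 2·108 (−33 from intervention) = 270
  D = 143 + 270 (−35 from intervention) = 378
  X = 35 + 2·108 − 3·270 + 2·378 = 197
Option 2 (D := 22):
  P = 108
  N = 87 + 2·108 = 303
  D = 22
  X = 35 + 2·108 − 3·303 + 2·22 = -614
X: 197 − (-614) = 811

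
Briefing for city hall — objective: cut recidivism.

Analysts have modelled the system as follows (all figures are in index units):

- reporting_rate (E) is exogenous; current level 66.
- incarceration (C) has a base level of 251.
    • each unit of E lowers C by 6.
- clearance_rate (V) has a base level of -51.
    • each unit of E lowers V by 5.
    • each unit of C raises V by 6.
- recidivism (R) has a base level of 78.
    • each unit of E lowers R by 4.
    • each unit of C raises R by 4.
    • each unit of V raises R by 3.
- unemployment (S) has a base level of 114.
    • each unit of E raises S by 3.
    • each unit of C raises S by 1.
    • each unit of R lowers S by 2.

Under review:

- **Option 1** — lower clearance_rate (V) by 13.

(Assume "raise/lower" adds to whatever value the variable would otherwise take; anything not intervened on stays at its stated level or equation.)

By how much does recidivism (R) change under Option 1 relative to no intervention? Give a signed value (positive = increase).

-39

Baseline:
  E = 66
  C = 251 − 6·66 = -145
  V = -51 − 5·66 + 6·(-145) = -1251
  R = 78 − 4·66 + 4·(-145) + 3·(-1251) = -4519
Option 1 (V − 13):
  E = 66
  C = 251 − 6·66 = -145
  V = -51 − 5·66 + 6·(-145) (−13 from intervention) = -1264
  R = 78 − 4·66 + 4·(-145) + 3·(-1264) = -4558
Change in R: -4558 − (-4519) = -39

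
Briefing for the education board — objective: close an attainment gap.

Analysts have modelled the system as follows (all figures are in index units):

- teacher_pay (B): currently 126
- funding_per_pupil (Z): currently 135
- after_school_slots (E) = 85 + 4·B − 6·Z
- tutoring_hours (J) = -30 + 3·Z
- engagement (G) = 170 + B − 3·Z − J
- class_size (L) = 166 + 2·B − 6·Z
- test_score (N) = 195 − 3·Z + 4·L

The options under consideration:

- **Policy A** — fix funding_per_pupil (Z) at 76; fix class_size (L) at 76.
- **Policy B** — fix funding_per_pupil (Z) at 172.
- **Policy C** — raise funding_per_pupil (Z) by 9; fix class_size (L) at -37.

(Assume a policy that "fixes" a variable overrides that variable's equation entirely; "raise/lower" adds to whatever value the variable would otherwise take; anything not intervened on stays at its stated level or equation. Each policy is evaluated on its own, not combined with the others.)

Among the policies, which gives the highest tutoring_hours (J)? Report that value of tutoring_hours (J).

Policy A (Z := 76, L := 76):
  Z = 76
  J = -30 + 3·76 = 198
Policy B (Z := 172):
  Z = 172
  J = -30 + 3·172 = 486
Policy C (Z + 9, L := -37):
  Z = 135 + 9 = 144
  J = -30 + 3·144 = 402
Comparing — Policy A: J=198, Policy B: J=486, Policy C: J=402. Highest is 486 (Policy B).

486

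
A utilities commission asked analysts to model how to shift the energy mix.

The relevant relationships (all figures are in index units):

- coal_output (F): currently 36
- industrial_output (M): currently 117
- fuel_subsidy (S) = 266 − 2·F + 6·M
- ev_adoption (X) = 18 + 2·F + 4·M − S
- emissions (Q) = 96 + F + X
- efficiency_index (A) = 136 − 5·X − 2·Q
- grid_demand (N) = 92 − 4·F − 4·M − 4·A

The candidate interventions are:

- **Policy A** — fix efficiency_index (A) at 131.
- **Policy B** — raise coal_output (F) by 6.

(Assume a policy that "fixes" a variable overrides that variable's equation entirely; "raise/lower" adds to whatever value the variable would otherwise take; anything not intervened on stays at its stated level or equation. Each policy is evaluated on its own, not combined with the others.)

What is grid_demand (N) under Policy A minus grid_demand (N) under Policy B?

7732

Policy A (A := 131):
  F = 36
  M = 117
  S = 266 − 2·36 + 6·117 = 896
  X = 18 + 2·36 + 4·117 − 896 = -338
  Q = 96 + 36 + (-338) = -206
  A = 131
  N = 92 − 4·36 − 4·117 − 4·131 = -1044
Policy B (F + 6):
  F = 36 + 6 = 42
  M = 117
  S = 266 − 2·42 + 6·117 = 884
  X = 18 + 2·42 + 4·117 − 884 = -314
  Q = 96 + 42 + (-314) = -176
  A = 136 − 5·(-314) − 2·(-176) = 2058
  N = 92 − 4·42 − 4·117 − 4·2058 = -8776
N: -1044 − (-8776) = 7732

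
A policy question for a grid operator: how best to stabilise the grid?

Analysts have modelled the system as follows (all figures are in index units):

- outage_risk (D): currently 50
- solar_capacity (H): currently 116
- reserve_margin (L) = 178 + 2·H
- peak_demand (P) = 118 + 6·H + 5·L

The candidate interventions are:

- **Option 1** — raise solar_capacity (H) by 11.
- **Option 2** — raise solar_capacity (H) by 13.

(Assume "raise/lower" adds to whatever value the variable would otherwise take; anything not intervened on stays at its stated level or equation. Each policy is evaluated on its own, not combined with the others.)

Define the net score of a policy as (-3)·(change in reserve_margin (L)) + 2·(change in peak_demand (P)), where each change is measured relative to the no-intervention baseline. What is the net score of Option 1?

286

Baseline:
  H = 116
  L = 178 + 2·116 = 410
  P = 118 + 6·116 + 5·410 = 2864
Option 1 (H + 11):
  H = 116 + 11 = 127
  L = 178 + 2·127 = 432
  P = 118 + 6·127 + 5·432 = 3040
ΔL = 432 − 410 = 22; ΔP = 3040 − 2864 = 176
Score = (-3)·22 + 2·176 = 286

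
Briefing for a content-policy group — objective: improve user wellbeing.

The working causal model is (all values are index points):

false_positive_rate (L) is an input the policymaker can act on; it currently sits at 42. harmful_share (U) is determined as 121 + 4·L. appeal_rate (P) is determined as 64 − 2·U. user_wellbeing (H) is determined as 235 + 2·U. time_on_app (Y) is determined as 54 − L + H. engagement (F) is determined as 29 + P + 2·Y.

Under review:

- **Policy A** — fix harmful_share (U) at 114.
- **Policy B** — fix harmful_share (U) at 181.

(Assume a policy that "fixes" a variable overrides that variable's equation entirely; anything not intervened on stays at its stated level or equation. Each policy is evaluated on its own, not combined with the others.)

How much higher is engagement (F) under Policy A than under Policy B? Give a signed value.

-134

Policy A (U := 114):
  L = 42
  U = 114
  P = 64 − 2·114 = -164
  H = 235 + 2·114 = 463
  Y = 54 − 42 + 463 = 475
  F = 29 + (-164) + 2·475 = 815
Policy B (U := 181):
  L = 42
  U = 181
  P = 64 − 2·181 = -298
  H = 235 + 2·181 = 597
  Y = 54 − 42 + 597 = 609
  F = 29 + (-298) + 2·609 = 949
F: 815 − 949 = -134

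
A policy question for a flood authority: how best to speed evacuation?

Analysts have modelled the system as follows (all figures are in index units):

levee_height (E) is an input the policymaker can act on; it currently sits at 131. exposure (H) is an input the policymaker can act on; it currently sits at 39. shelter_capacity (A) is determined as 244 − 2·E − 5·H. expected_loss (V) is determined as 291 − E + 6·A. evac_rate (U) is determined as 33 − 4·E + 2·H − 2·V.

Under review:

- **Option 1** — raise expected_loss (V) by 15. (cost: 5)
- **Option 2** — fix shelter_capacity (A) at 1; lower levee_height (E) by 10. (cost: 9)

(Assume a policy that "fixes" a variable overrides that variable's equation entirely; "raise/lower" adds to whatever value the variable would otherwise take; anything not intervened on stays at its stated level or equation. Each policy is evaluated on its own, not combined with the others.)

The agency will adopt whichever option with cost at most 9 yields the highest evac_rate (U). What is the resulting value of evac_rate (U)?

Option 1 (V + 15):
  E = 131
  H = 39
  A = 244 − 2·131 − 5·39 = -213
  V = 291 − 131 + 6·(-213) (+15 from intervention) = -1103
  U = 33 − 4·131 + 2·39 − 2·(-1103) = 1793
Option 2 (A := 1, E − 10):
  E = 131 − 10 = 121
  H = 39
  A = 1
  V = 291 − 121 + 6·1 = 176
  U = 33 − 4·121 + 2·39 − 2·176 = -725
Comparing — Option 1: U=1793, Option 2: U=-725. Highest is 1793 (Option 1).

1793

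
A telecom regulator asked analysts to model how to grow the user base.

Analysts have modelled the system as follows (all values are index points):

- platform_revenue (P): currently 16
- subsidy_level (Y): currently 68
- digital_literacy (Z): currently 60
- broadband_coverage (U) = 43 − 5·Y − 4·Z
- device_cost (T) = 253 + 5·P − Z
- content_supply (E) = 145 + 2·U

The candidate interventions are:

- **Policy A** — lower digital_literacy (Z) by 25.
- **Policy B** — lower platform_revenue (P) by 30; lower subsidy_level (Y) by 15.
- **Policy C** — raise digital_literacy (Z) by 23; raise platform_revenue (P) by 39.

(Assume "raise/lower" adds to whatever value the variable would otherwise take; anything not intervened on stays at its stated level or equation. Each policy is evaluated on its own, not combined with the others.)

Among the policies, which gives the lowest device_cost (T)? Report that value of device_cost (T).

123

Policy A (Z − 25):
  P = 16
  Z = 60 − 25 = 35
  T = 253 + 5·16 − 35 = 298
Policy B (P − 30, Y − 15):
  P = 16 − 30 = -14
  Z = 60
  T = 253 + 5·(-14) − 60 = 123
Policy C (Z + 23, P + 39):
  P = 16 + 39 = 55
  Z = 60 + 23 = 83
  T = 253 + 5·55 − 83 = 445
Comparing — Policy A: T=298, Policy B: T=123, Policy C: T=445. Lowest is 123 (Policy B).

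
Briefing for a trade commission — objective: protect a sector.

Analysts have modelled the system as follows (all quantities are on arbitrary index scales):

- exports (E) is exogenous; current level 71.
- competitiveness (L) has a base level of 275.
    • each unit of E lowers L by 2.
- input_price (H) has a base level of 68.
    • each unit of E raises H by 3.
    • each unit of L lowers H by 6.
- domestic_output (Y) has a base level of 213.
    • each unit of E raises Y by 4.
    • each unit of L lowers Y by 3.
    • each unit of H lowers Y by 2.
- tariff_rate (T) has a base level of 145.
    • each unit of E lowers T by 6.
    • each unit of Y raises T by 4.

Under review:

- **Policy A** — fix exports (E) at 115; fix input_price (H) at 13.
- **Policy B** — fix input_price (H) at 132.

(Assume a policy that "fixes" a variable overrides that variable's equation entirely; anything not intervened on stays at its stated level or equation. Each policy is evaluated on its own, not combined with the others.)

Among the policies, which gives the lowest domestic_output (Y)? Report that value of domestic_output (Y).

-166

Policy A (E := 115, H := 13):
  E = 115
  L = 275 − 2·115 = 45
  H = 13
  Y = 213 + 4·115 − 3·45 − 2·13 = 512
Policy B (H := 132):
  E = 71
  L = 275 − 2·71 = 133
  H = 132
  Y = 213 + 4·71 − 3·133 − 2·132 = -166
Comparing — Policy A: Y=512, Policy B: Y=-166. Lowest is -166 (Policy B).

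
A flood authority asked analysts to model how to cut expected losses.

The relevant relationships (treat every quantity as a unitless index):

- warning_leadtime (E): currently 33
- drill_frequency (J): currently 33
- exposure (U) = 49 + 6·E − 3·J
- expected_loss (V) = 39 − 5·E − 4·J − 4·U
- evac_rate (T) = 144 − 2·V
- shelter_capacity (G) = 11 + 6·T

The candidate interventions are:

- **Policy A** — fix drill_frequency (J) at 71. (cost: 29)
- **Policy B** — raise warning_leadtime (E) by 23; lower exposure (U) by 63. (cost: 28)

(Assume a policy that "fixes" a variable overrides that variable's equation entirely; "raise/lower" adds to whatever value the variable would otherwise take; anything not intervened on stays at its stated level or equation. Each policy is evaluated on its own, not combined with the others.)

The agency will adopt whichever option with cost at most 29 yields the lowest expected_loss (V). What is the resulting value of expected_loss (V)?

-1265

Policy A (J := 71):
  E = 33
  J = 71
  U = 49 + 6·33 − 3·71 = 34
  V = 39 − 5·33 − 4·71 − 4·34 = -546
Policy B (E + 23, U − 63):
  E = 33 + 23 = 56
  J = 33
  U = 49 + 6·56 − 3·33 (−63 from intervention) = 223
  V = 39 − 5·56 − 4·33 − 4·223 = -1265
Comparing — Policy A: V=-546, Policy B: V=-1265. Lowest is -1265 (Policy B).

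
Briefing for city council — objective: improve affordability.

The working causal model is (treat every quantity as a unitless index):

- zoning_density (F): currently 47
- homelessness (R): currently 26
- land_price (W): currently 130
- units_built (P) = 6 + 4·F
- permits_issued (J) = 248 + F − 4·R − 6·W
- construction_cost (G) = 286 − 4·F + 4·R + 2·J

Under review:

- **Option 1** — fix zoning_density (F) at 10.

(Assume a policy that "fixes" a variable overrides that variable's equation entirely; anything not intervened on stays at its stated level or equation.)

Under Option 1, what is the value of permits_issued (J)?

Option 1 (F := 10):
  F = 10
  R = 26
  W = 130
  J = 248 + 10 − 4·26 − 6·130 = -626

-626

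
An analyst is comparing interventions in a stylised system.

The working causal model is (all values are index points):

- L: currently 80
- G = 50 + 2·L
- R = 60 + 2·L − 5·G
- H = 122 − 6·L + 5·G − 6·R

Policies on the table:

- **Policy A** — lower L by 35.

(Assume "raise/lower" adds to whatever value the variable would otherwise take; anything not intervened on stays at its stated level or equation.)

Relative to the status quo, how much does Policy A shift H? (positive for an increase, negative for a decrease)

Baseline:
  L = 80
  G = 50 + 2·80 = 210
  R = 60 + 2·80 − 5·210 = -830
  H = 122 − 6·80 + 5·210 − 6·(-830) = 5672
Policy A (L − 35):
  L = 80 − 35 = 45
  G = 50 + 2·45 = 140
  R = 60 + 2·45 − 5·140 = -550
  H = 122 − 6·45 + 5·140 − 6·(-550) = 3852
Change in H: 3852 − 5672 = -1820

-1820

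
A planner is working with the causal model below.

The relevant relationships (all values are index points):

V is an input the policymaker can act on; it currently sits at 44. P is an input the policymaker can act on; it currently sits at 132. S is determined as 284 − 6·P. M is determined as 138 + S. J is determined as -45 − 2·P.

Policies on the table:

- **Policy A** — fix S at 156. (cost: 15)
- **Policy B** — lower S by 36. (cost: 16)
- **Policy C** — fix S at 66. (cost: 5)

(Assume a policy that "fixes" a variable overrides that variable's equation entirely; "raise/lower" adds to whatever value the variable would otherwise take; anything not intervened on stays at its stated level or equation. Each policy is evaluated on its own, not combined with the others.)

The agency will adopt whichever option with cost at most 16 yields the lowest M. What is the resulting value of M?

Policy A (S := 156):
  P = 132
  S = 156
  M = 138 + 156 = 294
Policy B (S − 36):
  P = 132
  S = 284 − 6·132 (−36 from intervention) = -544
  M = 138 + (-544) = -406
Policy C (S := 66):
  P = 132
  S = 66
  M = 138 + 66 = 204
Comparing — Policy A: M=294, Policy B: M=-406, Policy C: M=204. Lowest is -406 (Policy B).

-406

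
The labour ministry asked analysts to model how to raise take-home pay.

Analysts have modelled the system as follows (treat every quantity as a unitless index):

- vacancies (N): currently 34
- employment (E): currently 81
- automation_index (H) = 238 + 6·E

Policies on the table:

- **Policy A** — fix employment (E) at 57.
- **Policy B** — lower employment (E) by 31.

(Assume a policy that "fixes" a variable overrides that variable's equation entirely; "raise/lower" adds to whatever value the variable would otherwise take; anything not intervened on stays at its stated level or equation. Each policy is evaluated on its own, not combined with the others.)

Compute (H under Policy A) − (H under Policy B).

42

Policy A (E := 57):
  E = 57
  H = 238 + 6·57 = 580
Policy B (E − 31):
  E = 81 − 31 = 50
  H = 238 + 6·50 = 538
H: 580 − 538 = 42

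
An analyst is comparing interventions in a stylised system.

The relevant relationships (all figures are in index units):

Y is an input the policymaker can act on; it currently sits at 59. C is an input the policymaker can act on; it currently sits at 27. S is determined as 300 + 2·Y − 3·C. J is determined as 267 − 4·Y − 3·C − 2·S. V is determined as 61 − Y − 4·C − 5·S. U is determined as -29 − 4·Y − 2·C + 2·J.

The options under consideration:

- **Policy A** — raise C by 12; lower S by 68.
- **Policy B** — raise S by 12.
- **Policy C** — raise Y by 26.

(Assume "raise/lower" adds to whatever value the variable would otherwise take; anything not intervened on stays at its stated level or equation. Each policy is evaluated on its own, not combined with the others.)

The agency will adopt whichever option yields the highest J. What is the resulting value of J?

Policy A (C + 12, S − 68):
  Y = 59
  C = 27 + 12 = 39
  S = 300 + 2·59 − 3·39 (−68 from intervention) = 233
  J = 267 − 4·59 − 3·39 − 2·233 = -552
Policy B (S + 12):
  Y = 59
  C = 27
  S = 300 + 2·59 − 3·27 (+12 from intervention) = 349
  J = 267 − 4·59 − 3·27 − 2·349 = -748
Policy C (Y + 26):
  Y = 59 + 26 = 85
  C = 27
  S = 300 + 2·85 − 3·27 = 389
  J = 267 − 4·85 − 3·27 − 2·389 = -932
Comparing — Policy A: J=-552, Policy B: J=-748, Policy C: J=-932. Highest is -552 (Policy A).

-552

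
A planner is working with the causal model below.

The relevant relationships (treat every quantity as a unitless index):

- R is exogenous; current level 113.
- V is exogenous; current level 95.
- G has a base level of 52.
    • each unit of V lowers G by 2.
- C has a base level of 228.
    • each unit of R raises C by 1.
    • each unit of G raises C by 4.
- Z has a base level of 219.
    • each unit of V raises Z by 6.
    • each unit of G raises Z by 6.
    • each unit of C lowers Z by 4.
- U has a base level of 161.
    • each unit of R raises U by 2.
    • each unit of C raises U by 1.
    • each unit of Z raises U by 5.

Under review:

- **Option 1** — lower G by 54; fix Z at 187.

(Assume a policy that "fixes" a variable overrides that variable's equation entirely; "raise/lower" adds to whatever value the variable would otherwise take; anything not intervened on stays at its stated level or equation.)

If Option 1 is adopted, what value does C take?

Option 1 (G − 54, Z := 187):
  R = 113
  V = 95
  G = 52 − 2·95 (−54 from intervention) = -192
  C = 228 + 113 + 4·(-192) = -427

-427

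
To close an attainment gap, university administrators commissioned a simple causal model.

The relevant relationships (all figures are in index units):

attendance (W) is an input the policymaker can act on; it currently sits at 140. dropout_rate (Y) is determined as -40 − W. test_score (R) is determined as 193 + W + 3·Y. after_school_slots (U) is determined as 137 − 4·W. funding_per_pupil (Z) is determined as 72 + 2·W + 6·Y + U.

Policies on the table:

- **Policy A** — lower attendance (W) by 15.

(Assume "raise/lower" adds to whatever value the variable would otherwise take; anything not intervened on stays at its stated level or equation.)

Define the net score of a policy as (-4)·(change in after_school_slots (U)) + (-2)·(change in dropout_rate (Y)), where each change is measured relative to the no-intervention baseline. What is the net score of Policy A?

-270

Baseline:
  W = 140
  Y = -40 − 140 = -180
  U = 137 − 4·140 = -423
Policy A (W − 15):
  W = 140 − 15 = 125
  Y = -40 − 125 = -165
  U = 137 − 4·125 = -363
ΔU = -363 − (-423) = 60; ΔY = -165 − (-180) = 15
Score = (-4)·60 + (-2)·15 = -270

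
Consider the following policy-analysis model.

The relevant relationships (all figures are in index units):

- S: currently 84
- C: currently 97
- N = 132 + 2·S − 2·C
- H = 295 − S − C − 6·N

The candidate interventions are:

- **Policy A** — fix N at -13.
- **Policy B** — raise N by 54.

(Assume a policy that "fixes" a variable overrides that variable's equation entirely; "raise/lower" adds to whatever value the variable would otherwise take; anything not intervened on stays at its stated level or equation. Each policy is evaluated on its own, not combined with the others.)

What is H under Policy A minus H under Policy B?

1038

Policy A (N := -13):
  S = 84
  C = 97
  N = -13
  H = 295 − 84 − 97 − 6·(-13) = 192
Policy B (N + 54):
  S = 84
  C = 97
  N = 132 + 2·84 − 2·97 (+54 from intervention) = 160
  H = 295 − 84 − 97 − 6·160 = -846
H: 192 − (-846) = 1038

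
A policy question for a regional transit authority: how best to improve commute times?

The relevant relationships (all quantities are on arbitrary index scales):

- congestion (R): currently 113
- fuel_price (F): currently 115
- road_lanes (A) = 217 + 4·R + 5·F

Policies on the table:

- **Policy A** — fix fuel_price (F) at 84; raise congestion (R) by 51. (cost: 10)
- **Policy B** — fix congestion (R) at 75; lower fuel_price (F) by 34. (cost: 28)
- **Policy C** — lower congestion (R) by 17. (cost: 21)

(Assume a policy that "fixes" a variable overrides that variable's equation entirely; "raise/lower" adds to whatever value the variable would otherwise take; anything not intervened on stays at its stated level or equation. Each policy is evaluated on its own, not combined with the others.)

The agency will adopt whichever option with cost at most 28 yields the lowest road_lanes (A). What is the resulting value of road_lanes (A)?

Policy A (F := 84, R + 51):
  R = 113 + 51 = 164
  F = 84
  A = 217 + 4·164 + 5·84 = 1293
Policy B (R := 75, F − 34):
  R = 75
  F = 115 − 34 = 81
  A = 217 + 4·75 + 5·81 = 922
Policy C (R − 17):
  R = 113 − 17 = 96
  F = 115
  A = 217 + 4·96 + 5·115 = 1176
Comparing — Policy A: A=1293, Policy B: A=922, Policy C: A=1176. Lowest is 922 (Policy B).

922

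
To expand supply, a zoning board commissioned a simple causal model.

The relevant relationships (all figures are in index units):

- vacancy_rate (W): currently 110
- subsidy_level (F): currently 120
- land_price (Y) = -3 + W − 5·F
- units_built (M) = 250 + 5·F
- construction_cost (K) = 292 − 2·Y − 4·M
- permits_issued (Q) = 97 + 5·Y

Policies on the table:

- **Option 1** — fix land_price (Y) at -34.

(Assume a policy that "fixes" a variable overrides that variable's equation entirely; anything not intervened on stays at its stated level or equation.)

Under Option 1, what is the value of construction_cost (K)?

Option 1 (Y := -34):
  W = 110
  F = 120
  Y = -34
  M = 250 + 5·120 = 850
  K = 292 − 2·(-34) − 4·850 = -3040

-3040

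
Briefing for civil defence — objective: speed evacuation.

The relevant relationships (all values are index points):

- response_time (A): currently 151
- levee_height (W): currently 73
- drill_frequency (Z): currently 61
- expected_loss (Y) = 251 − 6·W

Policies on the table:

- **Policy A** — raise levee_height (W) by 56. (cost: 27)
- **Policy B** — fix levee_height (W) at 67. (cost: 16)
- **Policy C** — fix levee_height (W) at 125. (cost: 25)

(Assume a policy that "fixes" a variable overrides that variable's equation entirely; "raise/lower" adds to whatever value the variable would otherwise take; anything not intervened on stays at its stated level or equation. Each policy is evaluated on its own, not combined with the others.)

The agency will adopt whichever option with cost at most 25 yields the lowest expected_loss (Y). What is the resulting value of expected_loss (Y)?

-499

Policy B (W := 67):
  W = 67
  Y = 251 − 6·67 = -151
Policy C (W := 125):
  W = 125
  Y = 251 − 6·125 = -499
Comparing — Policy B: Y=-151, Policy C: Y=-499. Lowest is -499 (Policy C).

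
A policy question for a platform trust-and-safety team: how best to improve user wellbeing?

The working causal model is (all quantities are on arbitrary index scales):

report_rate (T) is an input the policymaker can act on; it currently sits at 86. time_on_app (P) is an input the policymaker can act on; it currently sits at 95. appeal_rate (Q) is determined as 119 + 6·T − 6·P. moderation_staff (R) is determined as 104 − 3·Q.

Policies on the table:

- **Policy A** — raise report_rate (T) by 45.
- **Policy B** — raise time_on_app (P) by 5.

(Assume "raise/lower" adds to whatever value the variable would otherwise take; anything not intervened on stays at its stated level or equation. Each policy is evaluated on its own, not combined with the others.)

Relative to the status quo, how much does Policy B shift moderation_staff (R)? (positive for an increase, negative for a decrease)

Baseline:
  T = 86
  P = 95
  Q = 119 + 6·86 − 6·95 = 65
  R = 104 − 3·65 = -91
Policy B (P + 5):
  T = 86
  P = 95 + 5 = 100
  Q = 119 + 6·86 − 6·100 = 35
  R = 104 − 3·35 = -1
Change in R: -1 − (-91) = 90

90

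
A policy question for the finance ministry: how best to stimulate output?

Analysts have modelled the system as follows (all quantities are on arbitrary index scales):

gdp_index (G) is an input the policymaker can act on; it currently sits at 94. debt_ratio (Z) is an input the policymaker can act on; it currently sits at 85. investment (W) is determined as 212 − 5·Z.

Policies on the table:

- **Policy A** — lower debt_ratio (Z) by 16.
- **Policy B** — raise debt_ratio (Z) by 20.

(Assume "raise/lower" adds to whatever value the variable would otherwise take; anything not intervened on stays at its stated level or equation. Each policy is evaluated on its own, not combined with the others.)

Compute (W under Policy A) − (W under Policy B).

Policy A (Z − 16):
  Z = 85 − 16 = 69
  W = 212 − 5·69 = -133
Policy B (Z + 20):
  Z = 85 + 20 = 105
  W = 212 − 5·105 = -313
W: -133 − (-313) = 180

180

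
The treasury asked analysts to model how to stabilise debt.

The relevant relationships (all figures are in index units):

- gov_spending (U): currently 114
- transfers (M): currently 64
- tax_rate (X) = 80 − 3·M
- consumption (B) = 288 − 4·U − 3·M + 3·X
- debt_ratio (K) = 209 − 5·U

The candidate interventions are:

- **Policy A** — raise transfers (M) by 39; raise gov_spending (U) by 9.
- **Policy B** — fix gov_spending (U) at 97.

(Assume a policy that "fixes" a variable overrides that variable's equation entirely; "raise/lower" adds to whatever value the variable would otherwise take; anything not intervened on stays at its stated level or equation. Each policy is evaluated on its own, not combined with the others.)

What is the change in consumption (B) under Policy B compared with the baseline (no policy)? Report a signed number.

68

Baseline:
  U = 114
  M = 64
  X = 80 − 3·64 = -112
  B = 288 − 4·114 − 3·64 + 3·(-112) = -696
Policy B (U := 97):
  U = 97
  M = 64
  X = 80 − 3·64 = -112
  B = 288 − 4·97 − 3·64 + 3·(-112) = -628
Change in B: -628 − (-696) = 68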